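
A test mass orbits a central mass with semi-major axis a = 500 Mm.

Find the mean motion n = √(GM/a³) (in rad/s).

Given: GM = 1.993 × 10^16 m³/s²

Convert to SI: a = 500 Mm = 5e+08 m.
n = √(GM / a³).
n = √(1.993e+16 / (5e+08)³) rad/s ≈ 1.263e-05 rad/s.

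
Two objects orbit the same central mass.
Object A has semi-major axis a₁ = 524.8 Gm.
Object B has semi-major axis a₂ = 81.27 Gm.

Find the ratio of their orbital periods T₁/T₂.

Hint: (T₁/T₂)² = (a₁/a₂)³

Convert to SI: a₁ = 524.8 Gm = 5.248e+11 m; a₂ = 81.27 Gm = 8.127e+10 m.
From Kepler's third law, (T₁/T₂)² = (a₁/a₂)³, so T₁/T₂ = (a₁/a₂)^(3/2).
a₁/a₂ = 5.248e+11 / 8.127e+10 = 6.45749.
T₁/T₂ = (6.45749)^(3/2) ≈ 16.41.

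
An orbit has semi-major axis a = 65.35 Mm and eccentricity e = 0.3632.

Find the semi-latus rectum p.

Convert to SI: a = 65.35 Mm = 6.535e+07 m.
p = a (1 − e²).
p = 6.535e+07 · (1 − (0.3632)²) = 6.535e+07 · 0.868086 ≈ 5.673e+07 m = 56.73 Mm.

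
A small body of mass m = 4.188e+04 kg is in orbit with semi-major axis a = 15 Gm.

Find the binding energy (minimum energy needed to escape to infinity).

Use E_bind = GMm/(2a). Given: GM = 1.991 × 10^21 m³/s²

Convert to SI: a = 15 Gm = 1.5e+10 m.
Total orbital energy is E = −GMm/(2a); binding energy is E_bind = −E = GMm/(2a).
E_bind = 1.991e+21 · 4.188e+04 / (2 · 1.5e+10) J ≈ 2.779e+15 J = 2.779 PJ.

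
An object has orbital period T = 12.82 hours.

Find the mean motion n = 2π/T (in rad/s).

Convert to SI: T = 12.82 hours = 46152 s.
n = 2π / T.
n = 2π / 46152 s ≈ 0.0001361 rad/s.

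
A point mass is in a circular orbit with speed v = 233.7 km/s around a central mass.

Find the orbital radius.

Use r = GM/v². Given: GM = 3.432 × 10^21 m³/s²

Convert to SI: v = 233.7 km/s = 233700 m/s.
For a circular orbit, v² = GM / r, so r = GM / v².
r = 3.432e+21 / (233700)² m ≈ 6.284e+10 m = 62.84 Gm.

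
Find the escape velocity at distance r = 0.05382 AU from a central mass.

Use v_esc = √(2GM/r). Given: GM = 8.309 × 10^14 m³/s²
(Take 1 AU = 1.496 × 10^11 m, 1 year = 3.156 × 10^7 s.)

Convert to SI: r = 0.05382 AU = 8.05147e+09 m.
Escape velocity comes from setting total energy to zero: ½v² − GM/r = 0 ⇒ v_esc = √(2GM / r).
v_esc = √(2 · 8.309e+14 / 8.05147e+09) m/s ≈ 454.3 m/s = 0.09584 AU/year.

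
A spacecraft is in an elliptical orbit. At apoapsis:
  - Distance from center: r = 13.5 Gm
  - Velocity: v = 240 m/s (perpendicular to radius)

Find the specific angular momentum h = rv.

Convert to SI: r = 13.5 Gm = 1.35e+10 m.
With v perpendicular to r, h = r · v.
h = 1.35e+10 · 240 m²/s ≈ 3.24e+12 m²/s.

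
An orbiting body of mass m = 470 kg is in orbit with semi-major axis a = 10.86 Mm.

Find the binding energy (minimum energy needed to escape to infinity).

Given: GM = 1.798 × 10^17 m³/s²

Convert to SI: a = 10.86 Mm = 1.086e+07 m.
Total orbital energy is E = −GMm/(2a); binding energy is E_bind = −E = GMm/(2a).
E_bind = 1.798e+17 · 470 / (2 · 1.086e+07) J ≈ 3.891e+12 J = 3.891 TJ.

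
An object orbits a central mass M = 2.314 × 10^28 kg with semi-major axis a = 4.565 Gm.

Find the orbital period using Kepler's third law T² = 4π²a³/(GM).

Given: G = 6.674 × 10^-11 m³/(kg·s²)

Convert to SI: a = 4.565 Gm = 4.565e+09 m.
GM = G · M = 6.674e-11 · 2.314e+28 = 1.54436e+18 m³/s².
Kepler's third law: T = 2π √(a³ / GM).
Substituting a = 4.565e+09 m and GM = 1.54436e+18 m³/s²:
T = 2π √((4.565e+09)³ / 1.54436e+18) s
T ≈ 1.559e+06 s = 18.05 days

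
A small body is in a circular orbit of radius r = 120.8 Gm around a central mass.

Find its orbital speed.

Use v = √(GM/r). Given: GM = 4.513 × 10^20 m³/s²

Convert to SI: r = 120.8 Gm = 1.208e+11 m.
For a circular orbit, gravity supplies the centripetal force, so v = √(GM / r).
v = √(4.513e+20 / 1.208e+11) m/s ≈ 6.112e+04 m/s = 61.12 km/s.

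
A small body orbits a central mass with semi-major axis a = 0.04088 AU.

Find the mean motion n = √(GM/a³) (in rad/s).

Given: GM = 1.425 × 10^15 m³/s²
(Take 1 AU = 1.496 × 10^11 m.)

Convert to SI: a = 0.04088 AU = 6.11565e+09 m.
n = √(GM / a³).
n = √(1.425e+15 / (6.11565e+09)³) rad/s ≈ 7.893e-08 rad/s.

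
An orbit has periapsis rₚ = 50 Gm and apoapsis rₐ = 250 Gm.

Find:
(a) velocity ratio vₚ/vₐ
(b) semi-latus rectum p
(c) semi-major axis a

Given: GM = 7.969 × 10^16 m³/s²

Convert to SI: rₚ = 50 Gm = 5e+10 m; rₐ = 250 Gm = 2.5e+11 m.
(a) Conservation of angular momentum (rₚvₚ = rₐvₐ) gives vₚ/vₐ = rₐ/rₚ = 2.5e+11/5e+10 ≈ 5
(b) From a = (rₚ + rₐ)/2 = 1.5e+11 m and e = (rₐ − rₚ)/(rₐ + rₚ) = 0.666667, p = a(1 − e²) = 1.5e+11 · (1 − (0.666667)²) ≈ 8.333e+10 m
(c) a = (rₚ + rₐ)/2 = (5e+10 + 2.5e+11)/2 ≈ 1.5e+11 m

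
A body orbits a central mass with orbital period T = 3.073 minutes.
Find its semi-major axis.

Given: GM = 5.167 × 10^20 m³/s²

Convert to SI: T = 3.073 minutes = 184.38 s.
Invert Kepler's third law: a = (GM · T² / (4π²))^(1/3).
Substituting T = 184.38 s and GM = 5.167e+20 m³/s²:
a = (5.167e+20 · (184.38)² / (4π²))^(1/3) m
a ≈ 7.634e+07 m = 76.34 Mm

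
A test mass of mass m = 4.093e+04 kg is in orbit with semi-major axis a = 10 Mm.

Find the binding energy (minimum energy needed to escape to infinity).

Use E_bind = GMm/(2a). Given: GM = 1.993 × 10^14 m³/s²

Convert to SI: a = 10 Mm = 1e+07 m.
Total orbital energy is E = −GMm/(2a); binding energy is E_bind = −E = GMm/(2a).
E_bind = 1.993e+14 · 4.093e+04 / (2 · 1e+07) J ≈ 4.079e+11 J = 407.9 GJ.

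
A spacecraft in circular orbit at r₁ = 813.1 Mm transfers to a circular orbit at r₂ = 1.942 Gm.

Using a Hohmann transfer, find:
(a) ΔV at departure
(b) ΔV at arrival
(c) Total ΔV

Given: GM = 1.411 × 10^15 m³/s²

Convert to SI: r₁ = 813.1 Mm = 8.131e+08 m; r₂ = 1.942 Gm = 1.942e+09 m.
Transfer semi-major axis: a_t = (r₁ + r₂)/2 = (8.131e+08 + 1.942e+09)/2 = 1.37755e+09 m.
Circular speeds: v₁ = √(GM/r₁) = 1317.32 m/s, v₂ = √(GM/r₂) = 852.391 m/s.
Transfer speeds (vis-viva v² = GM(2/r − 1/a_t)): v₁ᵗ = 1564.09 m/s, v₂ᵗ = 654.873 m/s.
(a) ΔV₁ = |v₁ᵗ − v₁| ≈ 246.8 m/s = 246.8 m/s.
(b) ΔV₂ = |v₂ − v₂ᵗ| ≈ 197.5 m/s = 197.5 m/s.
(c) ΔV_total = ΔV₁ + ΔV₂ ≈ 444.3 m/s = 444.3 m/s.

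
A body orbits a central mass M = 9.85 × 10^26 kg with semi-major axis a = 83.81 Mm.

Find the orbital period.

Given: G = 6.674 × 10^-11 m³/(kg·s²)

Convert to SI: a = 83.81 Mm = 8.381e+07 m.
GM = G · M = 6.674e-11 · 9.85e+26 = 6.57389e+16 m³/s².
Kepler's third law: T = 2π √(a³ / GM).
Substituting a = 8.381e+07 m and GM = 6.57389e+16 m³/s²:
T = 2π √((8.381e+07)³ / 6.57389e+16) s
T ≈ 1.88e+04 s = 5.223 hours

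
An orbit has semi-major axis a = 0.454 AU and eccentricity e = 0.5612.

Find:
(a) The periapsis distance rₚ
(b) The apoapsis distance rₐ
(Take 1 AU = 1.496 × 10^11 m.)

Convert to SI: a = 0.454 AU = 6.79184e+10 m.
(a) rₚ = a(1 − e) = 6.79184e+10 · (1 − 0.5612) = 6.79184e+10 · 0.4388 ≈ 2.98e+10 m = 0.1992 AU.
(b) rₐ = a(1 + e) = 6.79184e+10 · (1 + 0.5612) = 6.79184e+10 · 1.5612 ≈ 1.06e+11 m = 0.7088 AU.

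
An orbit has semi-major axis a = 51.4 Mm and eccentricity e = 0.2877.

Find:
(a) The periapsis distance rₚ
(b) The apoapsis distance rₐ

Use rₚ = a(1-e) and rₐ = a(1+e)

Convert to SI: a = 51.4 Mm = 5.14e+07 m.
(a) rₚ = a(1 − e) = 5.14e+07 · (1 − 0.2877) = 5.14e+07 · 0.7123 ≈ 3.661e+07 m = 36.61 Mm.
(b) rₐ = a(1 + e) = 5.14e+07 · (1 + 0.2877) = 5.14e+07 · 1.2877 ≈ 6.619e+07 m = 66.19 Mm.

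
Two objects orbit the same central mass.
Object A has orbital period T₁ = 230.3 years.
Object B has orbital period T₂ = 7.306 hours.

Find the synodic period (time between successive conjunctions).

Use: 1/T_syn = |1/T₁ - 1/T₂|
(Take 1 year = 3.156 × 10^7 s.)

Convert to SI: T₁ = 230.3 years = 7.26827e+09 s; T₂ = 7.306 hours = 26301.6 s.
T_syn = |T₁ · T₂ / (T₁ − T₂)|.
T_syn = |7.26827e+09 · 26301.6 / (7.26827e+09 − 26301.6)| s ≈ 2.63e+04 s = 7.306 hours.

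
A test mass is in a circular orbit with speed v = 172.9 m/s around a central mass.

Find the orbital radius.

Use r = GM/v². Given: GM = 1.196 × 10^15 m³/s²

For a circular orbit, v² = GM / r, so r = GM / v².
r = 1.196e+15 / (172.9)² m ≈ 4.001e+10 m = 40.01 Gm.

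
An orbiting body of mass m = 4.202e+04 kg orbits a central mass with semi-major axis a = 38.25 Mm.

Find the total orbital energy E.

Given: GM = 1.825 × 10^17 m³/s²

Convert to SI: a = 38.25 Mm = 3.825e+07 m.
E = −GMm / (2a).
E = −1.825e+17 · 4.202e+04 / (2 · 3.825e+07) J ≈ -1.002e+14 J = -100.2 TJ.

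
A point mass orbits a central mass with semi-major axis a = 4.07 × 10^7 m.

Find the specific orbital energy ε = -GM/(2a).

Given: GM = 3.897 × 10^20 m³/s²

ε = −GM / (2a).
ε = −3.897e+20 / (2 · 4.07e+07) J/kg ≈ -4.787e+12 J/kg = -4787 GJ/kg.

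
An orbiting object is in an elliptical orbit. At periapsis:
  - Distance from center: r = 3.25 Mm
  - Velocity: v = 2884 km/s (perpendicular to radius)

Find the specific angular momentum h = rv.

Convert to SI: r = 3.25 Mm = 3.25e+06 m; v = 2884 km/s = 2.884e+06 m/s.
With v perpendicular to r, h = r · v.
h = 3.25e+06 · 2.884e+06 m²/s ≈ 9.373e+12 m²/s.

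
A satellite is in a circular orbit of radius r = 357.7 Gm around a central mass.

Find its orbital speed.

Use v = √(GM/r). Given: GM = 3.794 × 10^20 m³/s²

Convert to SI: r = 357.7 Gm = 3.577e+11 m.
For a circular orbit, gravity supplies the centripetal force, so v = √(GM / r).
v = √(3.794e+20 / 3.577e+11) m/s ≈ 3.257e+04 m/s = 32.57 km/s.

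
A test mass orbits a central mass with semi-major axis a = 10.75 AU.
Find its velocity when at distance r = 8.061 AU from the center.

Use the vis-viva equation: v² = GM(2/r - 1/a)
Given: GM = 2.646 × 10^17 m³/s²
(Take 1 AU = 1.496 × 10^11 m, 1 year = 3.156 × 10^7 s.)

Convert to SI: a = 10.75 AU = 1.6082e+12 m; r = 8.061 AU = 1.20593e+12 m.
Vis-viva: v = √(GM · (2/r − 1/a)).
2/r − 1/a = 2/1.20593e+12 − 1/1.6082e+12 = 1.03666e-12 m⁻¹.
v = √(2.646e+17 · 1.03666e-12) m/s ≈ 523.7 m/s = 0.1105 AU/year.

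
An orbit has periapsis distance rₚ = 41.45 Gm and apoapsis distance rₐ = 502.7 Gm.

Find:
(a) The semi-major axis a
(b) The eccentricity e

Convert to SI: rₚ = 41.45 Gm = 4.145e+10 m; rₐ = 502.7 Gm = 5.027e+11 m.
(a) a = (rₚ + rₐ) / 2 = (4.145e+10 + 5.027e+11) / 2 ≈ 2.721e+11 m = 272.1 Gm.
(b) e = (rₐ − rₚ) / (rₐ + rₚ) = (5.027e+11 − 4.145e+10) / (5.027e+11 + 4.145e+10) ≈ 0.8477.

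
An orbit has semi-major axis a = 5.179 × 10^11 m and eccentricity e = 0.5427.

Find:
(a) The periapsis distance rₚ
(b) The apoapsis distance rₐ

(a) rₚ = a(1 − e) = 5.179e+11 · (1 − 0.5427) = 5.179e+11 · 0.4573 ≈ 2.368e+11 m = 2.368 × 10^11 m.
(b) rₐ = a(1 + e) = 5.179e+11 · (1 + 0.5427) = 5.179e+11 · 1.5427 ≈ 7.99e+11 m = 7.99 × 10^11 m.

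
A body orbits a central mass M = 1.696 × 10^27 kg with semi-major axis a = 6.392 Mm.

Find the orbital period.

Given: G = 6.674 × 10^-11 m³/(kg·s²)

Convert to SI: a = 6.392 Mm = 6.392e+06 m.
GM = G · M = 6.674e-11 · 1.696e+27 = 1.13191e+17 m³/s².
Kepler's third law: T = 2π √(a³ / GM).
Substituting a = 6.392e+06 m and GM = 1.13191e+17 m³/s²:
T = 2π √((6.392e+06)³ / 1.13191e+17) s
T ≈ 301.8 s = 5.03 minutes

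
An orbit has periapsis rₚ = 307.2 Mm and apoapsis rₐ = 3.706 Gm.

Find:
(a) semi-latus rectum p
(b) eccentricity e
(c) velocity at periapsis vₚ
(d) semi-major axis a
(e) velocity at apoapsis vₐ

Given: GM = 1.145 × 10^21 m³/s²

Convert to SI: rₚ = 307.2 Mm = 3.072e+08 m; rₐ = 3.706 Gm = 3.706e+09 m.
(a) From a = (rₚ + rₐ)/2 = 2.0066e+09 m and e = (rₐ − rₚ)/(rₐ + rₚ) = 0.846905, p = a(1 − e²) = 2.0066e+09 · (1 − (0.846905)²) ≈ 5.674e+08 m
(b) e = (rₐ − rₚ)/(rₐ + rₚ) = (3.706e+09 − 3.072e+08)/(3.706e+09 + 3.072e+08) ≈ 0.8469
(c) With a = (rₚ + rₐ)/2 = 2.0066e+09 m, vₚ = √(GM (2/rₚ − 1/a)) = √(1.145e+21 · (2/3.072e+08 − 1/2.0066e+09)) m/s ≈ 2.624e+06 m/s
(d) a = (rₚ + rₐ)/2 = (3.072e+08 + 3.706e+09)/2 ≈ 2.007e+09 m
(e) With a = (rₚ + rₐ)/2 = 2.0066e+09 m, vₐ = √(GM (2/rₐ − 1/a)) = √(1.145e+21 · (2/3.706e+09 − 1/2.0066e+09)) m/s ≈ 2.175e+05 m/s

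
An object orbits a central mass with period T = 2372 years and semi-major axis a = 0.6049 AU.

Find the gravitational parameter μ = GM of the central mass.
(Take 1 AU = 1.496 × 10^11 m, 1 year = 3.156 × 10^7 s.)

Convert to SI: T = 2372 years = 7.48603e+10 s; a = 0.6049 AU = 9.0493e+10 m.
GM = 4π² · a³ / T².
GM = 4π² · (9.0493e+10)³ / (7.48603e+10)² m³/s² ≈ 5.22e+12 m³/s² = 5.22 × 10^12 m³/s².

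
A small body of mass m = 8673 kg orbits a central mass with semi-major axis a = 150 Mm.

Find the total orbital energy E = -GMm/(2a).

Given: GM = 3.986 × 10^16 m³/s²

Convert to SI: a = 150 Mm = 1.5e+08 m.
E = −GMm / (2a).
E = −3.986e+16 · 8673 / (2 · 1.5e+08) J ≈ -1.152e+12 J = -1.152 TJ.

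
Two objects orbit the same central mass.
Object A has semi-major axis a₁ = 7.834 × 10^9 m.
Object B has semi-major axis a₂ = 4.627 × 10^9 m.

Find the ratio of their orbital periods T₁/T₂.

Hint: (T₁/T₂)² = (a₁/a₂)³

From Kepler's third law, (T₁/T₂)² = (a₁/a₂)³, so T₁/T₂ = (a₁/a₂)^(3/2).
a₁/a₂ = 7.834e+09 / 4.627e+09 = 1.69311.
T₁/T₂ = (1.69311)^(3/2) ≈ 2.203.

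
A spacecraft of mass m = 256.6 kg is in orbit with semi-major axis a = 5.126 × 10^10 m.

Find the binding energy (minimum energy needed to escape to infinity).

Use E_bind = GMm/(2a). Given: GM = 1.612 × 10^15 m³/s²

Total orbital energy is E = −GMm/(2a); binding energy is E_bind = −E = GMm/(2a).
E_bind = 1.612e+15 · 256.6 / (2 · 5.126e+10) J ≈ 4.035e+06 J = 4.035 MJ.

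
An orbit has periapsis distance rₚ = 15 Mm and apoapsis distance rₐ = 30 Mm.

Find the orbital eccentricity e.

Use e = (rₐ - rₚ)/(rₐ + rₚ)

Convert to SI: rₚ = 15 Mm = 1.5e+07 m; rₐ = 30 Mm = 3e+07 m.
e = (rₐ − rₚ) / (rₐ + rₚ).
e = (3e+07 − 1.5e+07) / (3e+07 + 1.5e+07) = 1.5e+07 / 4.5e+07 ≈ 0.3333.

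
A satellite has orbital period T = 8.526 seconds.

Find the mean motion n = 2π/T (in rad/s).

n = 2π / T.
n = 2π / 8.526 s ≈ 0.7369 rad/s.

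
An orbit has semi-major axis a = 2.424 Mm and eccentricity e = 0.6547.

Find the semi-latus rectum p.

Convert to SI: a = 2.424 Mm = 2.424e+06 m.
p = a (1 − e²).
p = 2.424e+06 · (1 − (0.6547)²) = 2.424e+06 · 0.571368 ≈ 1.385e+06 m = 1.385 Mm.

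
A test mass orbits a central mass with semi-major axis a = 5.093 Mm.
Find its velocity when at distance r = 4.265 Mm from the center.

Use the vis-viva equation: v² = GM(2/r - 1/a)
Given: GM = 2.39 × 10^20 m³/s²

Convert to SI: a = 5.093 Mm = 5.093e+06 m; r = 4.265 Mm = 4.265e+06 m.
Vis-viva: v = √(GM · (2/r − 1/a)).
2/r − 1/a = 2/4.265e+06 − 1/5.093e+06 = 2.72585e-07 m⁻¹.
v = √(2.39e+20 · 2.72585e-07) m/s ≈ 8.071e+06 m/s = 8071 km/s.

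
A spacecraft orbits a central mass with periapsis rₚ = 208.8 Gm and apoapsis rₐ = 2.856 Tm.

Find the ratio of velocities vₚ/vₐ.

Convert to SI: rₚ = 208.8 Gm = 2.088e+11 m; rₐ = 2.856 Tm = 2.856e+12 m.
Conservation of angular momentum gives rₚvₚ = rₐvₐ, so vₚ/vₐ = rₐ/rₚ.
vₚ/vₐ = 2.856e+12 / 2.088e+11 ≈ 13.68.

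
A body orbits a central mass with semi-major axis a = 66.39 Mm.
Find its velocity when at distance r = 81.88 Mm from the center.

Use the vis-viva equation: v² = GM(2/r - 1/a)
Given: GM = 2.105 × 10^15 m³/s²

Convert to SI: a = 66.39 Mm = 6.639e+07 m; r = 81.88 Mm = 8.188e+07 m.
Vis-viva: v = √(GM · (2/r − 1/a)).
2/r − 1/a = 2/8.188e+07 − 1/6.639e+07 = 9.36348e-09 m⁻¹.
v = √(2.105e+15 · 9.36348e-09) m/s ≈ 4440 m/s = 4.44 km/s.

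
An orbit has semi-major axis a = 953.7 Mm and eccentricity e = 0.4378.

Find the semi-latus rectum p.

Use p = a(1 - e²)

Convert to SI: a = 953.7 Mm = 9.537e+08 m.
p = a (1 − e²).
p = 9.537e+08 · (1 − (0.4378)²) = 9.537e+08 · 0.808331 ≈ 7.709e+08 m = 770.9 Mm.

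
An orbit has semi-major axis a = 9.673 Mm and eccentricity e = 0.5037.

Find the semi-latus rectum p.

Convert to SI: a = 9.673 Mm = 9.673e+06 m.
p = a (1 − e²).
p = 9.673e+06 · (1 − (0.5037)²) = 9.673e+06 · 0.746286 ≈ 7.219e+06 m = 7.219 Mm.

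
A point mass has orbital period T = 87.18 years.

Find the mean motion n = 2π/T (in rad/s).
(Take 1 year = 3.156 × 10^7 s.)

Convert to SI: T = 87.18 years = 2.7514e+09 s.
n = 2π / T.
n = 2π / 2.7514e+09 s ≈ 2.284e-09 rad/s.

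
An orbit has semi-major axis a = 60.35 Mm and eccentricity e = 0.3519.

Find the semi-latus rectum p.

Convert to SI: a = 60.35 Mm = 6.035e+07 m.
p = a (1 − e²).
p = 6.035e+07 · (1 − (0.3519)²) = 6.035e+07 · 0.876166 ≈ 5.288e+07 m = 52.88 Mm.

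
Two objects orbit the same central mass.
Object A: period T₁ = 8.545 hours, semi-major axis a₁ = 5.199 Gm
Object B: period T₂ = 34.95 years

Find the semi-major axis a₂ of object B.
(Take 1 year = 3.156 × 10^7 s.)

Convert to SI: T₁ = 8.545 hours = 30762 s; a₁ = 5.199 Gm = 5.199e+09 m; T₂ = 34.95 years = 1.10302e+09 s.
Kepler's third law: (T₁/T₂)² = (a₁/a₂)³ ⇒ a₂ = a₁ · (T₂/T₁)^(2/3).
T₂/T₁ = 1.10302e+09 / 30762 = 35856.6.
a₂ = 5.199e+09 · (35856.6)^(2/3) m ≈ 5.653e+12 m = 5.653 Tm.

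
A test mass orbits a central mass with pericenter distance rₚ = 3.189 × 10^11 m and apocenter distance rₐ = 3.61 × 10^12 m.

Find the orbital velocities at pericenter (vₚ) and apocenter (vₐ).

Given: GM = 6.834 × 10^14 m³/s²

Use the vis-viva equation v² = GM(2/r − 1/a) with a = (rₚ + rₐ)/2 = (3.189e+11 + 3.61e+12)/2 = 1.96445e+12 m.
vₚ = √(GM · (2/rₚ − 1/a)) = √(6.834e+14 · (2/3.189e+11 − 1/1.96445e+12)) m/s ≈ 62.75 m/s = 62.75 m/s.
vₐ = √(GM · (2/rₐ − 1/a)) = √(6.834e+14 · (2/3.61e+12 − 1/1.96445e+12)) m/s ≈ 5.544 m/s = 5.544 m/s.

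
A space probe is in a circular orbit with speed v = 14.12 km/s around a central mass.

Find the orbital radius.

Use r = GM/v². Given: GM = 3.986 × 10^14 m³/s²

Convert to SI: v = 14.12 km/s = 14120 m/s.
For a circular orbit, v² = GM / r, so r = GM / v².
r = 3.986e+14 / (14120)² m ≈ 1.999e+06 m = 1.999 Mm.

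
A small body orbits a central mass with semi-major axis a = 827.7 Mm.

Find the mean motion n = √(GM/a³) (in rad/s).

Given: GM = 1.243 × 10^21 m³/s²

Convert to SI: a = 827.7 Mm = 8.277e+08 m.
n = √(GM / a³).
n = √(1.243e+21 / (8.277e+08)³) rad/s ≈ 0.001481 rad/s.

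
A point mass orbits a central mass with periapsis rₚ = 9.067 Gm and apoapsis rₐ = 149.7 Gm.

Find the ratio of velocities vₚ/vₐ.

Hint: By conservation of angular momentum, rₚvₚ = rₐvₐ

Convert to SI: rₚ = 9.067 Gm = 9.067e+09 m; rₐ = 149.7 Gm = 1.497e+11 m.
Conservation of angular momentum gives rₚvₚ = rₐvₐ, so vₚ/vₐ = rₐ/rₚ.
vₚ/vₐ = 1.497e+11 / 9.067e+09 ≈ 16.51.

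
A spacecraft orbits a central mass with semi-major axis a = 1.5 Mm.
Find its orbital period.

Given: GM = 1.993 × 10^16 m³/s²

Convert to SI: a = 1.5 Mm = 1.5e+06 m.
Kepler's third law: T = 2π √(a³ / GM).
Substituting a = 1.5e+06 m and GM = 1.993e+16 m³/s²:
T = 2π √((1.5e+06)³ / 1.993e+16) s
T ≈ 81.76 s = 1.363 minutes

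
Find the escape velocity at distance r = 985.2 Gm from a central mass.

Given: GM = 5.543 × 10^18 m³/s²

Convert to SI: r = 985.2 Gm = 9.852e+11 m.
Escape velocity comes from setting total energy to zero: ½v² − GM/r = 0 ⇒ v_esc = √(2GM / r).
v_esc = √(2 · 5.543e+18 / 9.852e+11) m/s ≈ 3354 m/s = 3.354 km/s.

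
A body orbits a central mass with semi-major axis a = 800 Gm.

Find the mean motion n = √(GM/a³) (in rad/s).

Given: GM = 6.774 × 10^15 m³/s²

Convert to SI: a = 800 Gm = 8e+11 m.
n = √(GM / a³).
n = √(6.774e+15 / (8e+11)³) rad/s ≈ 1.15e-10 rad/s.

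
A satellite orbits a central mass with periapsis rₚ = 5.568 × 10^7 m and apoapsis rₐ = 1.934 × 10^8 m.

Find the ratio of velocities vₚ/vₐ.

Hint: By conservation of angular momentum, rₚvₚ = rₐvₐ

Conservation of angular momentum gives rₚvₚ = rₐvₐ, so vₚ/vₐ = rₐ/rₚ.
vₚ/vₐ = 1.934e+08 / 5.568e+07 ≈ 3.473.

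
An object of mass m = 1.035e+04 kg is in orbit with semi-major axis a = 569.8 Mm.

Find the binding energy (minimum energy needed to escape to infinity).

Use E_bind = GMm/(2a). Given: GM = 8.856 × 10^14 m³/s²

Convert to SI: a = 569.8 Mm = 5.698e+08 m.
Total orbital energy is E = −GMm/(2a); binding energy is E_bind = −E = GMm/(2a).
E_bind = 8.856e+14 · 1.035e+04 / (2 · 5.698e+08) J ≈ 8.043e+09 J = 8.043 GJ.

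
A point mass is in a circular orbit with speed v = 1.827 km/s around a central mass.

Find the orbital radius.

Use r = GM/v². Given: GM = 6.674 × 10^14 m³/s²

Convert to SI: v = 1.827 km/s = 1827 m/s.
For a circular orbit, v² = GM / r, so r = GM / v².
r = 6.674e+14 / (1827)² m ≈ 1.999e+08 m = 199.9 Mm.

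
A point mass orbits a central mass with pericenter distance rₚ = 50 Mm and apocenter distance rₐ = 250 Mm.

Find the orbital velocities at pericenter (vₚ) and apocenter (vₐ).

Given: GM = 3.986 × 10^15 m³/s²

Convert to SI: rₚ = 50 Mm = 5e+07 m; rₐ = 250 Mm = 2.5e+08 m.
Use the vis-viva equation v² = GM(2/r − 1/a) with a = (rₚ + rₐ)/2 = (5e+07 + 2.5e+08)/2 = 1.5e+08 m.
vₚ = √(GM · (2/rₚ − 1/a)) = √(3.986e+15 · (2/5e+07 − 1/1.5e+08)) m/s ≈ 1.153e+04 m/s = 11.53 km/s.
vₐ = √(GM · (2/rₐ − 1/a)) = √(3.986e+15 · (2/2.5e+08 − 1/1.5e+08)) m/s ≈ 2305 m/s = 2.305 km/s.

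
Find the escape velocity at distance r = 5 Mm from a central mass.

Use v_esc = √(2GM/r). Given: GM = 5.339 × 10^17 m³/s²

Convert to SI: r = 5 Mm = 5e+06 m.
Escape velocity comes from setting total energy to zero: ½v² − GM/r = 0 ⇒ v_esc = √(2GM / r).
v_esc = √(2 · 5.339e+17 / 5e+06) m/s ≈ 4.621e+05 m/s = 462.1 km/s.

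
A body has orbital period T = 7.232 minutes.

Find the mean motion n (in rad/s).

Convert to SI: T = 7.232 minutes = 433.92 s.
n = 2π / T.
n = 2π / 433.92 s ≈ 0.01448 rad/s.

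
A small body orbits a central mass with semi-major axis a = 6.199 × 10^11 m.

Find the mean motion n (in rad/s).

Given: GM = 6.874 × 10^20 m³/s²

n = √(GM / a³).
n = √(6.874e+20 / (6.199e+11)³) rad/s ≈ 5.372e-08 rad/s.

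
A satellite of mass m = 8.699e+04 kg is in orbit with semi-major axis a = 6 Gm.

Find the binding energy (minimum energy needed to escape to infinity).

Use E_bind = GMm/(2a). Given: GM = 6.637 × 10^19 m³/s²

Convert to SI: a = 6 Gm = 6e+09 m.
Total orbital energy is E = −GMm/(2a); binding energy is E_bind = −E = GMm/(2a).
E_bind = 6.637e+19 · 8.699e+04 / (2 · 6e+09) J ≈ 4.811e+14 J = 481.1 TJ.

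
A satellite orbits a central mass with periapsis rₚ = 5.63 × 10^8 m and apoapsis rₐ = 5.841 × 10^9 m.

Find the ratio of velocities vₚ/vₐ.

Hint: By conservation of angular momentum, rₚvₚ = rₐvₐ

Conservation of angular momentum gives rₚvₚ = rₐvₐ, so vₚ/vₐ = rₐ/rₚ.
vₚ/vₐ = 5.841e+09 / 5.63e+08 ≈ 10.37.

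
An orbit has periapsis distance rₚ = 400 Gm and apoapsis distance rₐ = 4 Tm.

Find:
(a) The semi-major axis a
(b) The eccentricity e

Convert to SI: rₚ = 400 Gm = 4e+11 m; rₐ = 4 Tm = 4e+12 m.
(a) a = (rₚ + rₐ) / 2 = (4e+11 + 4e+12) / 2 ≈ 2.2e+12 m = 2.2 Tm.
(b) e = (rₐ − rₚ) / (rₐ + rₚ) = (4e+12 − 4e+11) / (4e+12 + 4e+11) ≈ 0.8182.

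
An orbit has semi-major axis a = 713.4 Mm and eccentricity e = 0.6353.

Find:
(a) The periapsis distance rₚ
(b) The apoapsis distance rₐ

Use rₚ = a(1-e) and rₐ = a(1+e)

Convert to SI: a = 713.4 Mm = 7.134e+08 m.
(a) rₚ = a(1 − e) = 7.134e+08 · (1 − 0.6353) = 7.134e+08 · 0.3647 ≈ 2.602e+08 m = 260.2 Mm.
(b) rₐ = a(1 + e) = 7.134e+08 · (1 + 0.6353) = 7.134e+08 · 1.6353 ≈ 1.167e+09 m = 1.167 Gm.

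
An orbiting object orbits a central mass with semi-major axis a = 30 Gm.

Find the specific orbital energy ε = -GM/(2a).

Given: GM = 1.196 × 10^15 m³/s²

Convert to SI: a = 30 Gm = 3e+10 m.
ε = −GM / (2a).
ε = −1.196e+15 / (2 · 3e+10) J/kg ≈ -1.993e+04 J/kg = -19.93 kJ/kg.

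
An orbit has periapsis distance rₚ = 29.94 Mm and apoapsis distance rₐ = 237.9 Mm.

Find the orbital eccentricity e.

Convert to SI: rₚ = 29.94 Mm = 2.994e+07 m; rₐ = 237.9 Mm = 2.379e+08 m.
e = (rₐ − rₚ) / (rₐ + rₚ).
e = (2.379e+08 − 2.994e+07) / (2.379e+08 + 2.994e+07) = 2.0796e+08 / 2.6784e+08 ≈ 0.7764.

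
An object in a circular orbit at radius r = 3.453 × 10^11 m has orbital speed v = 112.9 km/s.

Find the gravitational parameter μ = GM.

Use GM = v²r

Convert to SI: v = 112.9 km/s = 112900 m/s.
For a circular orbit v² = GM/r, so GM = v² · r.
GM = (112900)² · 3.453e+11 m³/s² ≈ 4.401e+21 m³/s² = 4.401 × 10^21 m³/s².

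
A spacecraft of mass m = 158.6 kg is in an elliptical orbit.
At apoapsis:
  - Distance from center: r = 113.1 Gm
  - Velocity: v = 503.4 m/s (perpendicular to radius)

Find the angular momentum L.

Convert to SI: r = 113.1 Gm = 1.131e+11 m.
Since v is perpendicular to r, L = m · v · r.
L = 158.6 · 503.4 · 1.131e+11 kg·m²/s ≈ 9.03e+15 kg·m²/s.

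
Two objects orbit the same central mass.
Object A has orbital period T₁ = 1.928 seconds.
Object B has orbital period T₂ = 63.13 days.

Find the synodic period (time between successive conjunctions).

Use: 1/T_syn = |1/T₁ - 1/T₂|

Convert to SI: T₂ = 63.13 days = 5.45443e+06 s.
T_syn = |T₁ · T₂ / (T₁ − T₂)|.
T_syn = |1.928 · 5.45443e+06 / (1.928 − 5.45443e+06)| s ≈ 1.928 s = 1.928 seconds.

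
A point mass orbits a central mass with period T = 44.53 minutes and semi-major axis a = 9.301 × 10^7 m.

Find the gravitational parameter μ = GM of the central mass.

Convert to SI: T = 44.53 minutes = 2671.8 s.
GM = 4π² · a³ / T².
GM = 4π² · (9.301e+07)³ / (2671.8)² m³/s² ≈ 4.45e+18 m³/s² = 4.45 × 10^18 m³/s².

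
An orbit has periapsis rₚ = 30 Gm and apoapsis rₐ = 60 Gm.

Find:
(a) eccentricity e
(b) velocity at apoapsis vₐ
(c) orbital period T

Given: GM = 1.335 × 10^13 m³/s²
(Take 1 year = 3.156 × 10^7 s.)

Convert to SI: rₚ = 30 Gm = 3e+10 m; rₐ = 60 Gm = 6e+10 m.
(a) e = (rₐ − rₚ)/(rₐ + rₚ) = (6e+10 − 3e+10)/(6e+10 + 3e+10) ≈ 0.3333
(b) With a = (rₚ + rₐ)/2 = 4.5e+10 m, vₐ = √(GM (2/rₐ − 1/a)) = √(1.335e+13 · (2/6e+10 − 1/4.5e+10)) m/s ≈ 12.18 m/s
(c) With a = (rₚ + rₐ)/2 = 4.5e+10 m, T = 2π √(a³/GM) = 2π √((4.5e+10)³/1.335e+13) s ≈ 1.642e+10 s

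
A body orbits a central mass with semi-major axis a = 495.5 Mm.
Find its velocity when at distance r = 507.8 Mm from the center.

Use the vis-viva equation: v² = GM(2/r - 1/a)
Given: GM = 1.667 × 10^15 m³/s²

Convert to SI: a = 495.5 Mm = 4.955e+08 m; r = 507.8 Mm = 5.078e+08 m.
Vis-viva: v = √(GM · (2/r − 1/a)).
2/r − 1/a = 2/5.078e+08 − 1/4.955e+08 = 1.9204e-09 m⁻¹.
v = √(1.667e+15 · 1.9204e-09) m/s ≈ 1789 m/s = 1.789 km/s.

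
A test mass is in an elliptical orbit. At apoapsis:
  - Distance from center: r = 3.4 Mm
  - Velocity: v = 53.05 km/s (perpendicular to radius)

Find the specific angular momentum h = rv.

Convert to SI: r = 3.4 Mm = 3.4e+06 m; v = 53.05 km/s = 53050 m/s.
With v perpendicular to r, h = r · v.
h = 3.4e+06 · 53050 m²/s ≈ 1.804e+11 m²/s.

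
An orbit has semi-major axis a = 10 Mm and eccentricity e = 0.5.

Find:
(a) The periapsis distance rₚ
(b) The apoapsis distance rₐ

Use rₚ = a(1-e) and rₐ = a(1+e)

Convert to SI: a = 10 Mm = 1e+07 m.
(a) rₚ = a(1 − e) = 1e+07 · (1 − 0.5) = 1e+07 · 0.5 ≈ 5e+06 m = 5 Mm.
(b) rₐ = a(1 + e) = 1e+07 · (1 + 0.5) = 1e+07 · 1.5 ≈ 1.5e+07 m = 15 Mm.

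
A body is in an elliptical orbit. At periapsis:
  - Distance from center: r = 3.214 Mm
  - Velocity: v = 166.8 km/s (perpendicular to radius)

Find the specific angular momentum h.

Convert to SI: r = 3.214 Mm = 3.214e+06 m; v = 166.8 km/s = 166800 m/s.
With v perpendicular to r, h = r · v.
h = 3.214e+06 · 166800 m²/s ≈ 5.361e+11 m²/s.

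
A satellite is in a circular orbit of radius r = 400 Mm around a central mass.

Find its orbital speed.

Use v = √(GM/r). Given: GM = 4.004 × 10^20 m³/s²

Convert to SI: r = 400 Mm = 4e+08 m.
For a circular orbit, gravity supplies the centripetal force, so v = √(GM / r).
v = √(4.004e+20 / 4e+08) m/s ≈ 1e+06 m/s = 1000 km/s.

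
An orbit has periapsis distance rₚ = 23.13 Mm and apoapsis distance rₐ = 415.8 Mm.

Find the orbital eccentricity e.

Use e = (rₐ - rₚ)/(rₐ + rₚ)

Convert to SI: rₚ = 23.13 Mm = 2.313e+07 m; rₐ = 415.8 Mm = 4.158e+08 m.
e = (rₐ − rₚ) / (rₐ + rₚ).
e = (4.158e+08 − 2.313e+07) / (4.158e+08 + 2.313e+07) = 3.9267e+08 / 4.3893e+08 ≈ 0.8946.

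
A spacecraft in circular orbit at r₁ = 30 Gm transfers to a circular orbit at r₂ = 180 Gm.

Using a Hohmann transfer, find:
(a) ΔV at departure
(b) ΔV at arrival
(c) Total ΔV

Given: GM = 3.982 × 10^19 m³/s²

Convert to SI: r₁ = 30 Gm = 3e+10 m; r₂ = 180 Gm = 1.8e+11 m.
Transfer semi-major axis: a_t = (r₁ + r₂)/2 = (3e+10 + 1.8e+11)/2 = 1.05e+11 m.
Circular speeds: v₁ = √(GM/r₁) = 36432.6 m/s, v₂ = √(GM/r₂) = 14873.5 m/s.
Transfer speeds (vis-viva v² = GM(2/r − 1/a_t)): v₁ᵗ = 47701.5 m/s, v₂ᵗ = 7950.24 m/s.
(a) ΔV₁ = |v₁ᵗ − v₁| ≈ 1.127e+04 m/s = 11.27 km/s.
(b) ΔV₂ = |v₂ − v₂ᵗ| ≈ 6923 m/s = 6.923 km/s.
(c) ΔV_total = ΔV₁ + ΔV₂ ≈ 1.819e+04 m/s = 18.19 km/s.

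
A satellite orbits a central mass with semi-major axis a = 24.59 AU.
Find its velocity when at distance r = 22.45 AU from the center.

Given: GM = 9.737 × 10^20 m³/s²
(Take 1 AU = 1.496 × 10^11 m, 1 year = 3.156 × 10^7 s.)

Convert to SI: a = 24.59 AU = 3.67866e+12 m; r = 22.45 AU = 3.35852e+12 m.
Vis-viva: v = √(GM · (2/r − 1/a)).
2/r − 1/a = 2/3.35852e+12 − 1/3.67866e+12 = 3.23663e-13 m⁻¹.
v = √(9.737e+20 · 3.23663e-13) m/s ≈ 1.775e+04 m/s = 3.745 AU/year.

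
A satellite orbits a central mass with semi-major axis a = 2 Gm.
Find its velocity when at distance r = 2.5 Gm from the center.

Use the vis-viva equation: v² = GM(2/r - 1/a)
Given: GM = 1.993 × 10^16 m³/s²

Convert to SI: a = 2 Gm = 2e+09 m; r = 2.5 Gm = 2.5e+09 m.
Vis-viva: v = √(GM · (2/r − 1/a)).
2/r − 1/a = 2/2.5e+09 − 1/2e+09 = 3e-10 m⁻¹.
v = √(1.993e+16 · 3e-10) m/s ≈ 2445 m/s = 2.445 km/s.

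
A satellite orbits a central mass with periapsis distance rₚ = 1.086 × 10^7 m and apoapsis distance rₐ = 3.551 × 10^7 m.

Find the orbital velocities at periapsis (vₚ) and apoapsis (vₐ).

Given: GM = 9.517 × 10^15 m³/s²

Use the vis-viva equation v² = GM(2/r − 1/a) with a = (rₚ + rₐ)/2 = (1.086e+07 + 3.551e+07)/2 = 2.3185e+07 m.
vₚ = √(GM · (2/rₚ − 1/a)) = √(9.517e+15 · (2/1.086e+07 − 1/2.3185e+07)) m/s ≈ 3.664e+04 m/s = 36.64 km/s.
vₐ = √(GM · (2/rₐ − 1/a)) = √(9.517e+15 · (2/3.551e+07 − 1/2.3185e+07)) m/s ≈ 1.12e+04 m/s = 11.2 km/s.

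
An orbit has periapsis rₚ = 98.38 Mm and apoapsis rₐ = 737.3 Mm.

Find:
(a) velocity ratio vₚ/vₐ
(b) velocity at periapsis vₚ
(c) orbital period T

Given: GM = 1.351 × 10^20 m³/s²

Convert to SI: rₚ = 98.38 Mm = 9.838e+07 m; rₐ = 737.3 Mm = 7.373e+08 m.
(a) Conservation of angular momentum (rₚvₚ = rₐvₐ) gives vₚ/vₐ = rₐ/rₚ = 7.373e+08/9.838e+07 ≈ 7.494
(b) With a = (rₚ + rₐ)/2 = 4.1784e+08 m, vₚ = √(GM (2/rₚ − 1/a)) = √(1.351e+20 · (2/9.838e+07 − 1/4.1784e+08)) m/s ≈ 1.557e+06 m/s
(c) With a = (rₚ + rₐ)/2 = 4.1784e+08 m, T = 2π √(a³/GM) = 2π √((4.1784e+08)³/1.351e+20) s ≈ 4617 s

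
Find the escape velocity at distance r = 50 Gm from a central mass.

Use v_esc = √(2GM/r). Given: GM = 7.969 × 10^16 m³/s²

Convert to SI: r = 50 Gm = 5e+10 m.
Escape velocity comes from setting total energy to zero: ½v² − GM/r = 0 ⇒ v_esc = √(2GM / r).
v_esc = √(2 · 7.969e+16 / 5e+10) m/s ≈ 1785 m/s = 1.785 km/s.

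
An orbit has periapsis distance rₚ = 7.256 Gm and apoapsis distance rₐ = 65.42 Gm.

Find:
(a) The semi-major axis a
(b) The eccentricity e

Convert to SI: rₚ = 7.256 Gm = 7.256e+09 m; rₐ = 65.42 Gm = 6.542e+10 m.
(a) a = (rₚ + rₐ) / 2 = (7.256e+09 + 6.542e+10) / 2 ≈ 3.634e+10 m = 36.34 Gm.
(b) e = (rₐ − rₚ) / (rₐ + rₚ) = (6.542e+10 − 7.256e+09) / (6.542e+10 + 7.256e+09) ≈ 0.8003.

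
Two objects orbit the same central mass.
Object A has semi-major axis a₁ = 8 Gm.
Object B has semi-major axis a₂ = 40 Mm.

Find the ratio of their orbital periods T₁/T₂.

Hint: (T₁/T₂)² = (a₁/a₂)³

Convert to SI: a₁ = 8 Gm = 8e+09 m; a₂ = 40 Mm = 4e+07 m.
From Kepler's third law, (T₁/T₂)² = (a₁/a₂)³, so T₁/T₂ = (a₁/a₂)^(3/2).
a₁/a₂ = 8e+09 / 4e+07 = 200.
T₁/T₂ = (200)^(3/2) ≈ 2828.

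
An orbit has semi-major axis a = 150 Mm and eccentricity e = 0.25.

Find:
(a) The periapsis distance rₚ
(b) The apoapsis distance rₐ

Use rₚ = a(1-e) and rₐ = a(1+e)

Convert to SI: a = 150 Mm = 1.5e+08 m.
(a) rₚ = a(1 − e) = 1.5e+08 · (1 − 0.25) = 1.5e+08 · 0.75 ≈ 1.125e+08 m = 112.5 Mm.
(b) rₐ = a(1 + e) = 1.5e+08 · (1 + 0.25) = 1.5e+08 · 1.25 ≈ 1.875e+08 m = 187.5 Mm.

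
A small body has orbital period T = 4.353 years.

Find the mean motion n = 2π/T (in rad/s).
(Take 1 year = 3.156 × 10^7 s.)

Convert to SI: T = 4.353 years = 1.37381e+08 s.
n = 2π / T.
n = 2π / 1.37381e+08 s ≈ 4.574e-08 rad/s.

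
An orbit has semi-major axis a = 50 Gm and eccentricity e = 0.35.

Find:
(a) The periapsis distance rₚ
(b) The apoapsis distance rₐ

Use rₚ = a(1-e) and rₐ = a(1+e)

Convert to SI: a = 50 Gm = 5e+10 m.
(a) rₚ = a(1 − e) = 5e+10 · (1 − 0.35) = 5e+10 · 0.65 ≈ 3.25e+10 m = 32.5 Gm.
(b) rₐ = a(1 + e) = 5e+10 · (1 + 0.35) = 5e+10 · 1.35 ≈ 6.75e+10 m = 67.5 Gm.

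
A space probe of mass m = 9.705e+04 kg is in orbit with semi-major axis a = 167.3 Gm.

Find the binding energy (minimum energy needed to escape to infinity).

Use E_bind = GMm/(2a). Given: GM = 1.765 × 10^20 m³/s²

Convert to SI: a = 167.3 Gm = 1.673e+11 m.
Total orbital energy is E = −GMm/(2a); binding energy is E_bind = −E = GMm/(2a).
E_bind = 1.765e+20 · 9.705e+04 / (2 · 1.673e+11) J ≈ 5.119e+13 J = 51.19 TJ.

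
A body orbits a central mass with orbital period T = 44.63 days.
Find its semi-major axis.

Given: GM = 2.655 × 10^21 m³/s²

Convert to SI: T = 44.63 days = 3.85603e+06 s.
Invert Kepler's third law: a = (GM · T² / (4π²))^(1/3).
Substituting T = 3.85603e+06 s and GM = 2.655e+21 m³/s²:
a = (2.655e+21 · (3.85603e+06)² / (4π²))^(1/3) m
a ≈ 1e+11 m = 100 Gm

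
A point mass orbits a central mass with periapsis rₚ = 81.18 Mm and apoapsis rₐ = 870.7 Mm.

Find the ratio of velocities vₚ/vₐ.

Convert to SI: rₚ = 81.18 Mm = 8.118e+07 m; rₐ = 870.7 Mm = 8.707e+08 m.
Conservation of angular momentum gives rₚvₚ = rₐvₐ, so vₚ/vₐ = rₐ/rₚ.
vₚ/vₐ = 8.707e+08 / 8.118e+07 ≈ 10.73.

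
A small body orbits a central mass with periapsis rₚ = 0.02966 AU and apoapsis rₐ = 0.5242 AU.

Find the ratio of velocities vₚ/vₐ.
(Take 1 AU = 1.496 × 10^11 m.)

Convert to SI: rₚ = 0.02966 AU = 4.43714e+09 m; rₐ = 0.5242 AU = 7.84203e+10 m.
Conservation of angular momentum gives rₚvₚ = rₐvₐ, so vₚ/vₐ = rₐ/rₚ.
vₚ/vₐ = 7.84203e+10 / 4.43714e+09 ≈ 17.67.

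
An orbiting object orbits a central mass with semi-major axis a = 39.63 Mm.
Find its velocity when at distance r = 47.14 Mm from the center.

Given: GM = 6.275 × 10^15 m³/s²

Convert to SI: a = 39.63 Mm = 3.963e+07 m; r = 47.14 Mm = 4.714e+07 m.
Vis-viva: v = √(GM · (2/r − 1/a)).
2/r − 1/a = 2/4.714e+07 − 1/3.963e+07 = 1.71934e-08 m⁻¹.
v = √(6.275e+15 · 1.71934e-08) m/s ≈ 1.039e+04 m/s = 10.39 km/s.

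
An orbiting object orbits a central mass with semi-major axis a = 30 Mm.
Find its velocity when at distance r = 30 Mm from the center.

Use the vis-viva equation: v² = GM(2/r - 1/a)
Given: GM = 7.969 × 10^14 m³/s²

Convert to SI: a = 30 Mm = 3e+07 m; r = 30 Mm = 3e+07 m.
Vis-viva: v = √(GM · (2/r − 1/a)).
2/r − 1/a = 2/3e+07 − 1/3e+07 = 3.33333e-08 m⁻¹.
v = √(7.969e+14 · 3.33333e-08) m/s ≈ 5154 m/s = 5.154 km/s.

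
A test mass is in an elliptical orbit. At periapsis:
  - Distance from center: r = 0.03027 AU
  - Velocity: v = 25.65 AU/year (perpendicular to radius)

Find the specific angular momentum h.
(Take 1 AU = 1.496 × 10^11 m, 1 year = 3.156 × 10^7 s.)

Convert to SI: r = 0.03027 AU = 4.52839e+09 m; v = 25.65 AU/year = 121586 m/s.
With v perpendicular to r, h = r · v.
h = 4.52839e+09 · 121586 m²/s ≈ 5.506e+14 m²/s.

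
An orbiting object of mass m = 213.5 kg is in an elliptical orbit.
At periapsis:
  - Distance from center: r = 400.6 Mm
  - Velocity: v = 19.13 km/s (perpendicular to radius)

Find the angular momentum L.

Convert to SI: r = 400.6 Mm = 4.006e+08 m; v = 19.13 km/s = 19130 m/s.
Since v is perpendicular to r, L = m · v · r.
L = 213.5 · 19130 · 4.006e+08 kg·m²/s ≈ 1.636e+15 kg·m²/s.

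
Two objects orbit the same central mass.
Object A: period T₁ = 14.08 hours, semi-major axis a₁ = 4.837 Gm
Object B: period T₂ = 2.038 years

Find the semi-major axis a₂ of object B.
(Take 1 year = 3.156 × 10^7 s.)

Convert to SI: T₁ = 14.08 hours = 50688 s; a₁ = 4.837 Gm = 4.837e+09 m; T₂ = 2.038 years = 6.43193e+07 s.
Kepler's third law: (T₁/T₂)² = (a₁/a₂)³ ⇒ a₂ = a₁ · (T₂/T₁)^(2/3).
T₂/T₁ = 6.43193e+07 / 50688 = 1268.93.
a₂ = 4.837e+09 · (1268.93)^(2/3) m ≈ 5.669e+11 m = 566.9 Gm.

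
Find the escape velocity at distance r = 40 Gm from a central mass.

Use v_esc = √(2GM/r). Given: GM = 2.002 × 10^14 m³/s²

Convert to SI: r = 40 Gm = 4e+10 m.
Escape velocity comes from setting total energy to zero: ½v² − GM/r = 0 ⇒ v_esc = √(2GM / r).
v_esc = √(2 · 2.002e+14 / 4e+10) m/s ≈ 100 m/s = 100 m/s.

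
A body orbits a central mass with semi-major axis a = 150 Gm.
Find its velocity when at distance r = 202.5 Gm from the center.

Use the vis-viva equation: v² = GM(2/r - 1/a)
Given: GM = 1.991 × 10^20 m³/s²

Convert to SI: a = 150 Gm = 1.5e+11 m; r = 202.5 Gm = 2.025e+11 m.
Vis-viva: v = √(GM · (2/r − 1/a)).
2/r − 1/a = 2/2.025e+11 − 1/1.5e+11 = 3.20988e-12 m⁻¹.
v = √(1.991e+20 · 3.20988e-12) m/s ≈ 2.528e+04 m/s = 25.28 km/s.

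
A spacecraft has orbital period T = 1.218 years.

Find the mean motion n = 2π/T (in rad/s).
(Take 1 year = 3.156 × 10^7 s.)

Convert to SI: T = 1.218 years = 3.84401e+07 s.
n = 2π / T.
n = 2π / 3.84401e+07 s ≈ 1.635e-07 rad/s.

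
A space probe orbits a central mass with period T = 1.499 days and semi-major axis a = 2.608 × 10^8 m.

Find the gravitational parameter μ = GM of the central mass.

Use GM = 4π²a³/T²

Convert to SI: T = 1.499 days = 129514 s.
GM = 4π² · a³ / T².
GM = 4π² · (2.608e+08)³ / (129514)² m³/s² ≈ 4.175e+16 m³/s² = 4.175 × 10^16 m³/s².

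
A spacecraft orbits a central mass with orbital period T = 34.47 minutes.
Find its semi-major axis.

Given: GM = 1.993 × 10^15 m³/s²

Convert to SI: T = 34.47 minutes = 2068.2 s.
Invert Kepler's third law: a = (GM · T² / (4π²))^(1/3).
Substituting T = 2068.2 s and GM = 1.993e+15 m³/s²:
a = (1.993e+15 · (2068.2)² / (4π²))^(1/3) m
a ≈ 5.999e+06 m = 5.999 Mm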